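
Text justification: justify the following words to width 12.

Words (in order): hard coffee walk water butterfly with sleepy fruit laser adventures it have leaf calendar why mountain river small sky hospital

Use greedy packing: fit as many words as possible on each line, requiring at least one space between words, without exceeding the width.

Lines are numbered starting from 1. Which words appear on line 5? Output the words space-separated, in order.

Answer: fruit laser

Derivation:
Line 1: ['hard', 'coffee'] (min_width=11, slack=1)
Line 2: ['walk', 'water'] (min_width=10, slack=2)
Line 3: ['butterfly'] (min_width=9, slack=3)
Line 4: ['with', 'sleepy'] (min_width=11, slack=1)
Line 5: ['fruit', 'laser'] (min_width=11, slack=1)
Line 6: ['adventures'] (min_width=10, slack=2)
Line 7: ['it', 'have', 'leaf'] (min_width=12, slack=0)
Line 8: ['calendar', 'why'] (min_width=12, slack=0)
Line 9: ['mountain'] (min_width=8, slack=4)
Line 10: ['river', 'small'] (min_width=11, slack=1)
Line 11: ['sky', 'hospital'] (min_width=12, slack=0)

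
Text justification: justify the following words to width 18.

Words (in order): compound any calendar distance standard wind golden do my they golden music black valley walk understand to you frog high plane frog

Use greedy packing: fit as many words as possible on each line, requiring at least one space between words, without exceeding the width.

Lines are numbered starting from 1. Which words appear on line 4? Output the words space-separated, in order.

Answer: golden do my they

Derivation:
Line 1: ['compound', 'any'] (min_width=12, slack=6)
Line 2: ['calendar', 'distance'] (min_width=17, slack=1)
Line 3: ['standard', 'wind'] (min_width=13, slack=5)
Line 4: ['golden', 'do', 'my', 'they'] (min_width=17, slack=1)
Line 5: ['golden', 'music', 'black'] (min_width=18, slack=0)
Line 6: ['valley', 'walk'] (min_width=11, slack=7)
Line 7: ['understand', 'to', 'you'] (min_width=17, slack=1)
Line 8: ['frog', 'high', 'plane'] (min_width=15, slack=3)
Line 9: ['frog'] (min_width=4, slack=14)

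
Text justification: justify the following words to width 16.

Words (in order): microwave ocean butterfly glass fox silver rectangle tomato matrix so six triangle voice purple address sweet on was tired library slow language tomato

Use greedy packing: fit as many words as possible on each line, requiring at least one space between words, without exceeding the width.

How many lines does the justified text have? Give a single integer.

Answer: 11

Derivation:
Line 1: ['microwave', 'ocean'] (min_width=15, slack=1)
Line 2: ['butterfly', 'glass'] (min_width=15, slack=1)
Line 3: ['fox', 'silver'] (min_width=10, slack=6)
Line 4: ['rectangle', 'tomato'] (min_width=16, slack=0)
Line 5: ['matrix', 'so', 'six'] (min_width=13, slack=3)
Line 6: ['triangle', 'voice'] (min_width=14, slack=2)
Line 7: ['purple', 'address'] (min_width=14, slack=2)
Line 8: ['sweet', 'on', 'was'] (min_width=12, slack=4)
Line 9: ['tired', 'library'] (min_width=13, slack=3)
Line 10: ['slow', 'language'] (min_width=13, slack=3)
Line 11: ['tomato'] (min_width=6, slack=10)
Total lines: 11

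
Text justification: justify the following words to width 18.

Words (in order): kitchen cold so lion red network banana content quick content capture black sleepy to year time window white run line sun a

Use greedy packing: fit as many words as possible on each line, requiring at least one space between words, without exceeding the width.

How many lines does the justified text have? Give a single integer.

Answer: 8

Derivation:
Line 1: ['kitchen', 'cold', 'so'] (min_width=15, slack=3)
Line 2: ['lion', 'red', 'network'] (min_width=16, slack=2)
Line 3: ['banana', 'content'] (min_width=14, slack=4)
Line 4: ['quick', 'content'] (min_width=13, slack=5)
Line 5: ['capture', 'black'] (min_width=13, slack=5)
Line 6: ['sleepy', 'to', 'year'] (min_width=14, slack=4)
Line 7: ['time', 'window', 'white'] (min_width=17, slack=1)
Line 8: ['run', 'line', 'sun', 'a'] (min_width=14, slack=4)
Total lines: 8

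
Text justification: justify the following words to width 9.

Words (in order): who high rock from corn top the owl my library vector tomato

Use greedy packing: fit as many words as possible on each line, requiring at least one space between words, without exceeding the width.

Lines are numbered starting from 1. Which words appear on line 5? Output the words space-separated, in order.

Answer: my

Derivation:
Line 1: ['who', 'high'] (min_width=8, slack=1)
Line 2: ['rock', 'from'] (min_width=9, slack=0)
Line 3: ['corn', 'top'] (min_width=8, slack=1)
Line 4: ['the', 'owl'] (min_width=7, slack=2)
Line 5: ['my'] (min_width=2, slack=7)
Line 6: ['library'] (min_width=7, slack=2)
Line 7: ['vector'] (min_width=6, slack=3)
Line 8: ['tomato'] (min_width=6, slack=3)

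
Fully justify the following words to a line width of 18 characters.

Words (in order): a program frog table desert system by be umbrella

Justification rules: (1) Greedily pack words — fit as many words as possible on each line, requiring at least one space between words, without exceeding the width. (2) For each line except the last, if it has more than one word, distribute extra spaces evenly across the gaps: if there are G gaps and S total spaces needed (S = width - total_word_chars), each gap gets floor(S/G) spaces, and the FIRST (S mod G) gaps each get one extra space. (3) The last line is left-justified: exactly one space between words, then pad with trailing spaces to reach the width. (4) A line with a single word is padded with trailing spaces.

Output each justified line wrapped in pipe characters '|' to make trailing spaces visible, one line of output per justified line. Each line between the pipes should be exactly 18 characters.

Line 1: ['a', 'program', 'frog'] (min_width=14, slack=4)
Line 2: ['table', 'desert'] (min_width=12, slack=6)
Line 3: ['system', 'by', 'be'] (min_width=12, slack=6)
Line 4: ['umbrella'] (min_width=8, slack=10)

Answer: |a   program   frog|
|table       desert|
|system    by    be|
|umbrella          |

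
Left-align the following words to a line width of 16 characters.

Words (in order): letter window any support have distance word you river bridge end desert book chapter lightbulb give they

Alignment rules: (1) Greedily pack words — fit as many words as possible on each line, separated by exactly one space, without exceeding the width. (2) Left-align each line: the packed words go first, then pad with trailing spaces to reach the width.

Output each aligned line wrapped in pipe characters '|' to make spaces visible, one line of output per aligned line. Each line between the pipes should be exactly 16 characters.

Line 1: ['letter', 'window'] (min_width=13, slack=3)
Line 2: ['any', 'support', 'have'] (min_width=16, slack=0)
Line 3: ['distance', 'word'] (min_width=13, slack=3)
Line 4: ['you', 'river', 'bridge'] (min_width=16, slack=0)
Line 5: ['end', 'desert', 'book'] (min_width=15, slack=1)
Line 6: ['chapter'] (min_width=7, slack=9)
Line 7: ['lightbulb', 'give'] (min_width=14, slack=2)
Line 8: ['they'] (min_width=4, slack=12)

Answer: |letter window   |
|any support have|
|distance word   |
|you river bridge|
|end desert book |
|chapter         |
|lightbulb give  |
|they            |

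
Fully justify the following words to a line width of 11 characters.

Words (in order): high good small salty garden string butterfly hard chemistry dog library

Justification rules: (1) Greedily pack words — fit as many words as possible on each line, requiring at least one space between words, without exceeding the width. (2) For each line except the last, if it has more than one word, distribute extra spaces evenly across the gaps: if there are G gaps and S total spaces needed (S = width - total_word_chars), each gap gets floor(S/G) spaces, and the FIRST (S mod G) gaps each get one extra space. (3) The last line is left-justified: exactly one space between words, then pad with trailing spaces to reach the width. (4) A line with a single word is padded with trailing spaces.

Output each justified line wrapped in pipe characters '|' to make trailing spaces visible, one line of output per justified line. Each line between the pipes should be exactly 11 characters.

Answer: |high   good|
|small salty|
|garden     |
|string     |
|butterfly  |
|hard       |
|chemistry  |
|dog library|

Derivation:
Line 1: ['high', 'good'] (min_width=9, slack=2)
Line 2: ['small', 'salty'] (min_width=11, slack=0)
Line 3: ['garden'] (min_width=6, slack=5)
Line 4: ['string'] (min_width=6, slack=5)
Line 5: ['butterfly'] (min_width=9, slack=2)
Line 6: ['hard'] (min_width=4, slack=7)
Line 7: ['chemistry'] (min_width=9, slack=2)
Line 8: ['dog', 'library'] (min_width=11, slack=0)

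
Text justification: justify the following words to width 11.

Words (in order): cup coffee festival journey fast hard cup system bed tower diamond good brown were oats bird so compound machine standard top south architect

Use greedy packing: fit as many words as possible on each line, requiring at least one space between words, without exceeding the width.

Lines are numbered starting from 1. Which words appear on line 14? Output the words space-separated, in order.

Answer: top south

Derivation:
Line 1: ['cup', 'coffee'] (min_width=10, slack=1)
Line 2: ['festival'] (min_width=8, slack=3)
Line 3: ['journey'] (min_width=7, slack=4)
Line 4: ['fast', 'hard'] (min_width=9, slack=2)
Line 5: ['cup', 'system'] (min_width=10, slack=1)
Line 6: ['bed', 'tower'] (min_width=9, slack=2)
Line 7: ['diamond'] (min_width=7, slack=4)
Line 8: ['good', 'brown'] (min_width=10, slack=1)
Line 9: ['were', 'oats'] (min_width=9, slack=2)
Line 10: ['bird', 'so'] (min_width=7, slack=4)
Line 11: ['compound'] (min_width=8, slack=3)
Line 12: ['machine'] (min_width=7, slack=4)
Line 13: ['standard'] (min_width=8, slack=3)
Line 14: ['top', 'south'] (min_width=9, slack=2)
Line 15: ['architect'] (min_width=9, slack=2)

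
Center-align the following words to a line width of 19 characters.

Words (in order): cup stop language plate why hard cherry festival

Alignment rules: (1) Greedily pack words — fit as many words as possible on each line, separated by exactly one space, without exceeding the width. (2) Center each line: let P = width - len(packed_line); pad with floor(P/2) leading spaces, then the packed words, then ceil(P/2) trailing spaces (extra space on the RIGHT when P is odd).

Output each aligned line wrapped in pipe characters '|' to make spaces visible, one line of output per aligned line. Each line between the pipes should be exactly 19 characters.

Line 1: ['cup', 'stop', 'language'] (min_width=17, slack=2)
Line 2: ['plate', 'why', 'hard'] (min_width=14, slack=5)
Line 3: ['cherry', 'festival'] (min_width=15, slack=4)

Answer: | cup stop language |
|  plate why hard   |
|  cherry festival  |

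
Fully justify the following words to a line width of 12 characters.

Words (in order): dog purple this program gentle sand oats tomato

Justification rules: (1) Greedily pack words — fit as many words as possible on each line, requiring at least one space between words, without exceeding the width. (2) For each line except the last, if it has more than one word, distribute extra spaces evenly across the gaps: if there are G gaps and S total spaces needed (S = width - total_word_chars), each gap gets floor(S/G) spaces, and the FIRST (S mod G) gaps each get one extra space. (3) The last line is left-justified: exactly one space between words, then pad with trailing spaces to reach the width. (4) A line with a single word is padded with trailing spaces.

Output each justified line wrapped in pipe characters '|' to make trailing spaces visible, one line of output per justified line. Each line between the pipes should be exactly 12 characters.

Line 1: ['dog', 'purple'] (min_width=10, slack=2)
Line 2: ['this', 'program'] (min_width=12, slack=0)
Line 3: ['gentle', 'sand'] (min_width=11, slack=1)
Line 4: ['oats', 'tomato'] (min_width=11, slack=1)

Answer: |dog   purple|
|this program|
|gentle  sand|
|oats tomato |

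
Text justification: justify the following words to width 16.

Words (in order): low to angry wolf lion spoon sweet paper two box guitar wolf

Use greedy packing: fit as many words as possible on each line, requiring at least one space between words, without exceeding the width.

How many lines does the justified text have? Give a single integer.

Line 1: ['low', 'to', 'angry'] (min_width=12, slack=4)
Line 2: ['wolf', 'lion', 'spoon'] (min_width=15, slack=1)
Line 3: ['sweet', 'paper', 'two'] (min_width=15, slack=1)
Line 4: ['box', 'guitar', 'wolf'] (min_width=15, slack=1)
Total lines: 4

Answer: 4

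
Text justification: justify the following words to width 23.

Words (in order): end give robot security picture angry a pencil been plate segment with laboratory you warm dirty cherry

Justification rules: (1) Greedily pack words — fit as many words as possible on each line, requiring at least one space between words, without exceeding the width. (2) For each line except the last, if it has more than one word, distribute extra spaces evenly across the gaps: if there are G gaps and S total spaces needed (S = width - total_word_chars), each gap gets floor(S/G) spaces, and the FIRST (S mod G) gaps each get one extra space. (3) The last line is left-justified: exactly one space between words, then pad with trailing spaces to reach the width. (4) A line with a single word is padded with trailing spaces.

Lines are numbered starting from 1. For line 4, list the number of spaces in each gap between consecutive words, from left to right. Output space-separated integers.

Line 1: ['end', 'give', 'robot', 'security'] (min_width=23, slack=0)
Line 2: ['picture', 'angry', 'a', 'pencil'] (min_width=22, slack=1)
Line 3: ['been', 'plate', 'segment', 'with'] (min_width=23, slack=0)
Line 4: ['laboratory', 'you', 'warm'] (min_width=19, slack=4)
Line 5: ['dirty', 'cherry'] (min_width=12, slack=11)

Answer: 3 3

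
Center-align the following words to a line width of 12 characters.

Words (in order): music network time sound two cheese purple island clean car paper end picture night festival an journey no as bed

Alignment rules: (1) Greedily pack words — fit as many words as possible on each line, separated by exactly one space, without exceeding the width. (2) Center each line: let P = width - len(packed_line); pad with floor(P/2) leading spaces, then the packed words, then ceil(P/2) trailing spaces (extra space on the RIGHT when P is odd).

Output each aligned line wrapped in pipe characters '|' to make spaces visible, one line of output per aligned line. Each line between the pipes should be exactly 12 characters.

Line 1: ['music'] (min_width=5, slack=7)
Line 2: ['network', 'time'] (min_width=12, slack=0)
Line 3: ['sound', 'two'] (min_width=9, slack=3)
Line 4: ['cheese'] (min_width=6, slack=6)
Line 5: ['purple'] (min_width=6, slack=6)
Line 6: ['island', 'clean'] (min_width=12, slack=0)
Line 7: ['car', 'paper'] (min_width=9, slack=3)
Line 8: ['end', 'picture'] (min_width=11, slack=1)
Line 9: ['night'] (min_width=5, slack=7)
Line 10: ['festival', 'an'] (min_width=11, slack=1)
Line 11: ['journey', 'no'] (min_width=10, slack=2)
Line 12: ['as', 'bed'] (min_width=6, slack=6)

Answer: |   music    |
|network time|
| sound two  |
|   cheese   |
|   purple   |
|island clean|
| car paper  |
|end picture |
|   night    |
|festival an |
| journey no |
|   as bed   |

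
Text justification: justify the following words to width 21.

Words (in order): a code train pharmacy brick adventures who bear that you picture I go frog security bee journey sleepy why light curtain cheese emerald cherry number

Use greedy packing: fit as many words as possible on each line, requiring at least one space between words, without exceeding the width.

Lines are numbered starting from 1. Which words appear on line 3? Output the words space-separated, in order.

Answer: bear that you picture

Derivation:
Line 1: ['a', 'code', 'train', 'pharmacy'] (min_width=21, slack=0)
Line 2: ['brick', 'adventures', 'who'] (min_width=20, slack=1)
Line 3: ['bear', 'that', 'you', 'picture'] (min_width=21, slack=0)
Line 4: ['I', 'go', 'frog', 'security'] (min_width=18, slack=3)
Line 5: ['bee', 'journey', 'sleepy'] (min_width=18, slack=3)
Line 6: ['why', 'light', 'curtain'] (min_width=17, slack=4)
Line 7: ['cheese', 'emerald', 'cherry'] (min_width=21, slack=0)
Line 8: ['number'] (min_width=6, slack=15)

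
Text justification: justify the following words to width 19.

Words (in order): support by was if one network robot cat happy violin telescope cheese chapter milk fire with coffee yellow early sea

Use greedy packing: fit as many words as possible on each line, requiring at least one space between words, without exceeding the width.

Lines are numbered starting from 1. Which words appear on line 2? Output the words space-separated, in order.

Line 1: ['support', 'by', 'was', 'if'] (min_width=17, slack=2)
Line 2: ['one', 'network', 'robot'] (min_width=17, slack=2)
Line 3: ['cat', 'happy', 'violin'] (min_width=16, slack=3)
Line 4: ['telescope', 'cheese'] (min_width=16, slack=3)
Line 5: ['chapter', 'milk', 'fire'] (min_width=17, slack=2)
Line 6: ['with', 'coffee', 'yellow'] (min_width=18, slack=1)
Line 7: ['early', 'sea'] (min_width=9, slack=10)

Answer: one network robot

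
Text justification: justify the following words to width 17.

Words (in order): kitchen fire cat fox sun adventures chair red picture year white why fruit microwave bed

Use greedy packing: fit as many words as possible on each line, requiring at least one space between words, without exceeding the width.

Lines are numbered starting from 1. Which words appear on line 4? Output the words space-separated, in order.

Line 1: ['kitchen', 'fire', 'cat'] (min_width=16, slack=1)
Line 2: ['fox', 'sun'] (min_width=7, slack=10)
Line 3: ['adventures', 'chair'] (min_width=16, slack=1)
Line 4: ['red', 'picture', 'year'] (min_width=16, slack=1)
Line 5: ['white', 'why', 'fruit'] (min_width=15, slack=2)
Line 6: ['microwave', 'bed'] (min_width=13, slack=4)

Answer: red picture year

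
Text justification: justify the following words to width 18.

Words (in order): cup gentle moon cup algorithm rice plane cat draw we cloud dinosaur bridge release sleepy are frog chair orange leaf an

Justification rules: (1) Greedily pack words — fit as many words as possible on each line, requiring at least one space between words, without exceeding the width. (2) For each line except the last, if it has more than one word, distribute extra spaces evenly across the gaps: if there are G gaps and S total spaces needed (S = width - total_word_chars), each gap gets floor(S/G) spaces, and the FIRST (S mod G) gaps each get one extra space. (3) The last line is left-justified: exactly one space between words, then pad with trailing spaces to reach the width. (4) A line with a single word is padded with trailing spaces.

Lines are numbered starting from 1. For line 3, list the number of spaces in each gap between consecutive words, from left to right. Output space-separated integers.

Line 1: ['cup', 'gentle', 'moon'] (min_width=15, slack=3)
Line 2: ['cup', 'algorithm', 'rice'] (min_width=18, slack=0)
Line 3: ['plane', 'cat', 'draw', 'we'] (min_width=17, slack=1)
Line 4: ['cloud', 'dinosaur'] (min_width=14, slack=4)
Line 5: ['bridge', 'release'] (min_width=14, slack=4)
Line 6: ['sleepy', 'are', 'frog'] (min_width=15, slack=3)
Line 7: ['chair', 'orange', 'leaf'] (min_width=17, slack=1)
Line 8: ['an'] (min_width=2, slack=16)

Answer: 2 1 1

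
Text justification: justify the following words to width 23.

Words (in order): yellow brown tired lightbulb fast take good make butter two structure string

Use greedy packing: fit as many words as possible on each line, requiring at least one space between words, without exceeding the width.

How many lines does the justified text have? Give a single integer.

Line 1: ['yellow', 'brown', 'tired'] (min_width=18, slack=5)
Line 2: ['lightbulb', 'fast', 'take'] (min_width=19, slack=4)
Line 3: ['good', 'make', 'butter', 'two'] (min_width=20, slack=3)
Line 4: ['structure', 'string'] (min_width=16, slack=7)
Total lines: 4

Answer: 4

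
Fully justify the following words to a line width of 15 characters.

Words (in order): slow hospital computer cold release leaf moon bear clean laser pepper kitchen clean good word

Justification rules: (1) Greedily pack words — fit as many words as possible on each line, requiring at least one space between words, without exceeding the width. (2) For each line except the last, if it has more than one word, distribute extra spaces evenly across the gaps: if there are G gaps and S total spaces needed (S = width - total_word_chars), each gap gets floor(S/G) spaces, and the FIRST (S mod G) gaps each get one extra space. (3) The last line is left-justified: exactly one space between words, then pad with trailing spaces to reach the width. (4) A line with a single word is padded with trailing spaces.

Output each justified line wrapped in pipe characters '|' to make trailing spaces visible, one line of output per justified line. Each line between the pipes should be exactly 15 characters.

Line 1: ['slow', 'hospital'] (min_width=13, slack=2)
Line 2: ['computer', 'cold'] (min_width=13, slack=2)
Line 3: ['release', 'leaf'] (min_width=12, slack=3)
Line 4: ['moon', 'bear', 'clean'] (min_width=15, slack=0)
Line 5: ['laser', 'pepper'] (min_width=12, slack=3)
Line 6: ['kitchen', 'clean'] (min_width=13, slack=2)
Line 7: ['good', 'word'] (min_width=9, slack=6)

Answer: |slow   hospital|
|computer   cold|
|release    leaf|
|moon bear clean|
|laser    pepper|
|kitchen   clean|
|good word      |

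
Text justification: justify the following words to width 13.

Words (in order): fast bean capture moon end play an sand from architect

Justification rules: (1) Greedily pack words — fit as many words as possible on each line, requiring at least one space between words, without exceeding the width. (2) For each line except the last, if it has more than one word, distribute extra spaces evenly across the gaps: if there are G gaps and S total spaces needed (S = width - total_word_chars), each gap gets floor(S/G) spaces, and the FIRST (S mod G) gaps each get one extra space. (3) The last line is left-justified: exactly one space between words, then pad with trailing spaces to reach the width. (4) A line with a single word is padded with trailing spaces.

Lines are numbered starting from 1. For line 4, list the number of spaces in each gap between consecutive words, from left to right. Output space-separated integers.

Line 1: ['fast', 'bean'] (min_width=9, slack=4)
Line 2: ['capture', 'moon'] (min_width=12, slack=1)
Line 3: ['end', 'play', 'an'] (min_width=11, slack=2)
Line 4: ['sand', 'from'] (min_width=9, slack=4)
Line 5: ['architect'] (min_width=9, slack=4)

Answer: 5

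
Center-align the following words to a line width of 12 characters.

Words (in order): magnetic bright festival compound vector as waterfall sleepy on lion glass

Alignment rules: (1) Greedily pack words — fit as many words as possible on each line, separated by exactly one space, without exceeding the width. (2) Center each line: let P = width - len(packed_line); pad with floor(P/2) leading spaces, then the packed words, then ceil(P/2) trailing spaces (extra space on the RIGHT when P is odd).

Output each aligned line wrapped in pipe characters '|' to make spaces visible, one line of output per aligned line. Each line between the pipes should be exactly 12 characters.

Answer: |  magnetic  |
|   bright   |
|  festival  |
|  compound  |
| vector as  |
| waterfall  |
| sleepy on  |
| lion glass |

Derivation:
Line 1: ['magnetic'] (min_width=8, slack=4)
Line 2: ['bright'] (min_width=6, slack=6)
Line 3: ['festival'] (min_width=8, slack=4)
Line 4: ['compound'] (min_width=8, slack=4)
Line 5: ['vector', 'as'] (min_width=9, slack=3)
Line 6: ['waterfall'] (min_width=9, slack=3)
Line 7: ['sleepy', 'on'] (min_width=9, slack=3)
Line 8: ['lion', 'glass'] (min_width=10, slack=2)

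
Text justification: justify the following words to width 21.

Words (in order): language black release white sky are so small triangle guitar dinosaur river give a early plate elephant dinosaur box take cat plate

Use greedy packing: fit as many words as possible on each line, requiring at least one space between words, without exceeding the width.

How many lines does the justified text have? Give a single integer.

Line 1: ['language', 'black'] (min_width=14, slack=7)
Line 2: ['release', 'white', 'sky', 'are'] (min_width=21, slack=0)
Line 3: ['so', 'small', 'triangle'] (min_width=17, slack=4)
Line 4: ['guitar', 'dinosaur', 'river'] (min_width=21, slack=0)
Line 5: ['give', 'a', 'early', 'plate'] (min_width=18, slack=3)
Line 6: ['elephant', 'dinosaur', 'box'] (min_width=21, slack=0)
Line 7: ['take', 'cat', 'plate'] (min_width=14, slack=7)
Total lines: 7

Answer: 7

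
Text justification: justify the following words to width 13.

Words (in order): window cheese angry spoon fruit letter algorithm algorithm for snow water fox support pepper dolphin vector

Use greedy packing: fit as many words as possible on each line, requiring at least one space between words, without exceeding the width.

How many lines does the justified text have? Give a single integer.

Line 1: ['window', 'cheese'] (min_width=13, slack=0)
Line 2: ['angry', 'spoon'] (min_width=11, slack=2)
Line 3: ['fruit', 'letter'] (min_width=12, slack=1)
Line 4: ['algorithm'] (min_width=9, slack=4)
Line 5: ['algorithm', 'for'] (min_width=13, slack=0)
Line 6: ['snow', 'water'] (min_width=10, slack=3)
Line 7: ['fox', 'support'] (min_width=11, slack=2)
Line 8: ['pepper'] (min_width=6, slack=7)
Line 9: ['dolphin'] (min_width=7, slack=6)
Line 10: ['vector'] (min_width=6, slack=7)
Total lines: 10

Answer: 10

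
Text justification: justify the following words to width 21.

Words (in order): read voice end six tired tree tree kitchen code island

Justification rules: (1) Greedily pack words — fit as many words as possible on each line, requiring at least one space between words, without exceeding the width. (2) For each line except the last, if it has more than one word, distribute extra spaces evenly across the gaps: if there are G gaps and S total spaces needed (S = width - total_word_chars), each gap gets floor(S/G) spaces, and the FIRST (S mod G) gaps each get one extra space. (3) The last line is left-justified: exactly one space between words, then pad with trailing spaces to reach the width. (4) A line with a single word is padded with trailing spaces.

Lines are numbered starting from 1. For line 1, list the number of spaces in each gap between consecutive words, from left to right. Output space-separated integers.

Line 1: ['read', 'voice', 'end', 'six'] (min_width=18, slack=3)
Line 2: ['tired', 'tree', 'tree'] (min_width=15, slack=6)
Line 3: ['kitchen', 'code', 'island'] (min_width=19, slack=2)

Answer: 2 2 2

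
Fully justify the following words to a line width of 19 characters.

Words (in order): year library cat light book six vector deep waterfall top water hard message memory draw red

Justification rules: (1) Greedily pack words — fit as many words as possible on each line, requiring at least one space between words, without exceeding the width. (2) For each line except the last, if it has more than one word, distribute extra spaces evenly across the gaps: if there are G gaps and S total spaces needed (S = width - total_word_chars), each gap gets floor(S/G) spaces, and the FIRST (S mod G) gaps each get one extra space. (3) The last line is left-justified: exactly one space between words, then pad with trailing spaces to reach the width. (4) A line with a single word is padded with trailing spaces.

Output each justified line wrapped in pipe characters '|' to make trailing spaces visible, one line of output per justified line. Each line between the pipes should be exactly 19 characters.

Line 1: ['year', 'library', 'cat'] (min_width=16, slack=3)
Line 2: ['light', 'book', 'six'] (min_width=14, slack=5)
Line 3: ['vector', 'deep'] (min_width=11, slack=8)
Line 4: ['waterfall', 'top', 'water'] (min_width=19, slack=0)
Line 5: ['hard', 'message', 'memory'] (min_width=19, slack=0)
Line 6: ['draw', 'red'] (min_width=8, slack=11)

Answer: |year   library  cat|
|light    book   six|
|vector         deep|
|waterfall top water|
|hard message memory|
|draw red           |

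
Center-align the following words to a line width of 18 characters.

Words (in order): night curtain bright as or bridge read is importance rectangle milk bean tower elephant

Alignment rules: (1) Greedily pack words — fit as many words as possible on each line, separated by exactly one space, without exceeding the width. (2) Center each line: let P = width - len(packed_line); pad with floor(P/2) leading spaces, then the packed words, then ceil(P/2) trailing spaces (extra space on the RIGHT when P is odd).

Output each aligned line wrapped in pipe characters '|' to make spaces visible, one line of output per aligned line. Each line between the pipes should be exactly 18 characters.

Line 1: ['night', 'curtain'] (min_width=13, slack=5)
Line 2: ['bright', 'as', 'or'] (min_width=12, slack=6)
Line 3: ['bridge', 'read', 'is'] (min_width=14, slack=4)
Line 4: ['importance'] (min_width=10, slack=8)
Line 5: ['rectangle', 'milk'] (min_width=14, slack=4)
Line 6: ['bean', 'tower'] (min_width=10, slack=8)
Line 7: ['elephant'] (min_width=8, slack=10)

Answer: |  night curtain   |
|   bright as or   |
|  bridge read is  |
|    importance    |
|  rectangle milk  |
|    bean tower    |
|     elephant     |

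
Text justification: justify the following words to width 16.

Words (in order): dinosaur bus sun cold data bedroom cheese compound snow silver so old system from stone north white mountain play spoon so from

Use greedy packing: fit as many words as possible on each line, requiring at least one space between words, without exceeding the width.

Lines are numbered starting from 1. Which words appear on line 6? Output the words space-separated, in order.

Answer: system from

Derivation:
Line 1: ['dinosaur', 'bus', 'sun'] (min_width=16, slack=0)
Line 2: ['cold', 'data'] (min_width=9, slack=7)
Line 3: ['bedroom', 'cheese'] (min_width=14, slack=2)
Line 4: ['compound', 'snow'] (min_width=13, slack=3)
Line 5: ['silver', 'so', 'old'] (min_width=13, slack=3)
Line 6: ['system', 'from'] (min_width=11, slack=5)
Line 7: ['stone', 'north'] (min_width=11, slack=5)
Line 8: ['white', 'mountain'] (min_width=14, slack=2)
Line 9: ['play', 'spoon', 'so'] (min_width=13, slack=3)
Line 10: ['from'] (min_width=4, slack=12)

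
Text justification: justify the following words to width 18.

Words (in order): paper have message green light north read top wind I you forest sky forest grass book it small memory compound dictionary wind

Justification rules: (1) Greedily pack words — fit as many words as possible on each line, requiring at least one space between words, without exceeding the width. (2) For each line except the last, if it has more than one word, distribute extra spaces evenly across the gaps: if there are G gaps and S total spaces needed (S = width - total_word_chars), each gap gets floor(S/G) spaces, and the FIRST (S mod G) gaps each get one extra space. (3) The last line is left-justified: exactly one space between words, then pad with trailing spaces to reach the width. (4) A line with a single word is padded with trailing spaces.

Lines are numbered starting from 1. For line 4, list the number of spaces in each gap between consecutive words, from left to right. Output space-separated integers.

Answer: 3 3

Derivation:
Line 1: ['paper', 'have', 'message'] (min_width=18, slack=0)
Line 2: ['green', 'light', 'north'] (min_width=17, slack=1)
Line 3: ['read', 'top', 'wind', 'I'] (min_width=15, slack=3)
Line 4: ['you', 'forest', 'sky'] (min_width=14, slack=4)
Line 5: ['forest', 'grass', 'book'] (min_width=17, slack=1)
Line 6: ['it', 'small', 'memory'] (min_width=15, slack=3)
Line 7: ['compound'] (min_width=8, slack=10)
Line 8: ['dictionary', 'wind'] (min_width=15, slack=3)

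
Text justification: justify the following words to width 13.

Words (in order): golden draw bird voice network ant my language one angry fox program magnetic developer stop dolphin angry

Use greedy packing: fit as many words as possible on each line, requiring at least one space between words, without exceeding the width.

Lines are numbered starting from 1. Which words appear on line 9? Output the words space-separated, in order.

Line 1: ['golden', 'draw'] (min_width=11, slack=2)
Line 2: ['bird', 'voice'] (min_width=10, slack=3)
Line 3: ['network', 'ant'] (min_width=11, slack=2)
Line 4: ['my', 'language'] (min_width=11, slack=2)
Line 5: ['one', 'angry', 'fox'] (min_width=13, slack=0)
Line 6: ['program'] (min_width=7, slack=6)
Line 7: ['magnetic'] (min_width=8, slack=5)
Line 8: ['developer'] (min_width=9, slack=4)
Line 9: ['stop', 'dolphin'] (min_width=12, slack=1)
Line 10: ['angry'] (min_width=5, slack=8)

Answer: stop dolphin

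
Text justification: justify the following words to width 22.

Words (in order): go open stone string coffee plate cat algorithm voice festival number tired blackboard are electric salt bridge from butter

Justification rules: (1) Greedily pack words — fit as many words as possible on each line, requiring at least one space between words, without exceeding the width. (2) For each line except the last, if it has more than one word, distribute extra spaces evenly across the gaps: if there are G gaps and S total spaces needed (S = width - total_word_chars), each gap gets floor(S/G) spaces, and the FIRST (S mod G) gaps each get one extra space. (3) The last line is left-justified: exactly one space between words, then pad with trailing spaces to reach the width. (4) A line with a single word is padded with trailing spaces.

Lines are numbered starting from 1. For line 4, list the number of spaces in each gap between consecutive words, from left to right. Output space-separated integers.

Answer: 2 1

Derivation:
Line 1: ['go', 'open', 'stone', 'string'] (min_width=20, slack=2)
Line 2: ['coffee', 'plate', 'cat'] (min_width=16, slack=6)
Line 3: ['algorithm', 'voice'] (min_width=15, slack=7)
Line 4: ['festival', 'number', 'tired'] (min_width=21, slack=1)
Line 5: ['blackboard', 'are'] (min_width=14, slack=8)
Line 6: ['electric', 'salt', 'bridge'] (min_width=20, slack=2)
Line 7: ['from', 'butter'] (min_width=11, slack=11)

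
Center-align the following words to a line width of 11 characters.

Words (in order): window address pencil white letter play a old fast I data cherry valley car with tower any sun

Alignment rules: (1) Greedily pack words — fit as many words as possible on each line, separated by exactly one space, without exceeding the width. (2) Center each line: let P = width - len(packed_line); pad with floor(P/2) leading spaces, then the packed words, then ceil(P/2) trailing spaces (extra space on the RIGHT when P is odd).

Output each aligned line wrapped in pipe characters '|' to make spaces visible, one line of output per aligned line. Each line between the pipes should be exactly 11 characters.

Answer: |  window   |
|  address  |
|  pencil   |
|   white   |
|letter play|
|a old fast |
|  I data   |
|  cherry   |
|valley car |
|with tower |
|  any sun  |

Derivation:
Line 1: ['window'] (min_width=6, slack=5)
Line 2: ['address'] (min_width=7, slack=4)
Line 3: ['pencil'] (min_width=6, slack=5)
Line 4: ['white'] (min_width=5, slack=6)
Line 5: ['letter', 'play'] (min_width=11, slack=0)
Line 6: ['a', 'old', 'fast'] (min_width=10, slack=1)
Line 7: ['I', 'data'] (min_width=6, slack=5)
Line 8: ['cherry'] (min_width=6, slack=5)
Line 9: ['valley', 'car'] (min_width=10, slack=1)
Line 10: ['with', 'tower'] (min_width=10, slack=1)
Line 11: ['any', 'sun'] (min_width=7, slack=4)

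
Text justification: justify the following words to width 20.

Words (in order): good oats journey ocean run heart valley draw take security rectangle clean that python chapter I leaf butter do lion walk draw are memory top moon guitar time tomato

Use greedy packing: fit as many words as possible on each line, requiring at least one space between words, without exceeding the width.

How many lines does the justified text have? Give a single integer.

Line 1: ['good', 'oats', 'journey'] (min_width=17, slack=3)
Line 2: ['ocean', 'run', 'heart'] (min_width=15, slack=5)
Line 3: ['valley', 'draw', 'take'] (min_width=16, slack=4)
Line 4: ['security', 'rectangle'] (min_width=18, slack=2)
Line 5: ['clean', 'that', 'python'] (min_width=17, slack=3)
Line 6: ['chapter', 'I', 'leaf'] (min_width=14, slack=6)
Line 7: ['butter', 'do', 'lion', 'walk'] (min_width=19, slack=1)
Line 8: ['draw', 'are', 'memory', 'top'] (min_width=19, slack=1)
Line 9: ['moon', 'guitar', 'time'] (min_width=16, slack=4)
Line 10: ['tomato'] (min_width=6, slack=14)
Total lines: 10

Answer: 10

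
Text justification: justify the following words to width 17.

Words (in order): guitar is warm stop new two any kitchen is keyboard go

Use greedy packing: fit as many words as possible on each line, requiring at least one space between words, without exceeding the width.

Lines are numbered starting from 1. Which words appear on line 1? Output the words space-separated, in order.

Answer: guitar is warm

Derivation:
Line 1: ['guitar', 'is', 'warm'] (min_width=14, slack=3)
Line 2: ['stop', 'new', 'two', 'any'] (min_width=16, slack=1)
Line 3: ['kitchen', 'is'] (min_width=10, slack=7)
Line 4: ['keyboard', 'go'] (min_width=11, slack=6)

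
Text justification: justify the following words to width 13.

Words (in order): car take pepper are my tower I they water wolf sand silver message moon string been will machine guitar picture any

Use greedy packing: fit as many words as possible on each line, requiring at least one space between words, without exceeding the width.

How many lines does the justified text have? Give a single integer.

Answer: 10

Derivation:
Line 1: ['car', 'take'] (min_width=8, slack=5)
Line 2: ['pepper', 'are', 'my'] (min_width=13, slack=0)
Line 3: ['tower', 'I', 'they'] (min_width=12, slack=1)
Line 4: ['water', 'wolf'] (min_width=10, slack=3)
Line 5: ['sand', 'silver'] (min_width=11, slack=2)
Line 6: ['message', 'moon'] (min_width=12, slack=1)
Line 7: ['string', 'been'] (min_width=11, slack=2)
Line 8: ['will', 'machine'] (min_width=12, slack=1)
Line 9: ['guitar'] (min_width=6, slack=7)
Line 10: ['picture', 'any'] (min_width=11, slack=2)
Total lines: 10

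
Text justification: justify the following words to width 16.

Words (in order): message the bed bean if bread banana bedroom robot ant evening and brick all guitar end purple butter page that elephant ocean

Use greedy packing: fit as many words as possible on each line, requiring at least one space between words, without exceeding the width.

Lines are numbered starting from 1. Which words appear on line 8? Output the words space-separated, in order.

Line 1: ['message', 'the', 'bed'] (min_width=15, slack=1)
Line 2: ['bean', 'if', 'bread'] (min_width=13, slack=3)
Line 3: ['banana', 'bedroom'] (min_width=14, slack=2)
Line 4: ['robot', 'ant'] (min_width=9, slack=7)
Line 5: ['evening', 'and'] (min_width=11, slack=5)
Line 6: ['brick', 'all', 'guitar'] (min_width=16, slack=0)
Line 7: ['end', 'purple'] (min_width=10, slack=6)
Line 8: ['butter', 'page', 'that'] (min_width=16, slack=0)
Line 9: ['elephant', 'ocean'] (min_width=14, slack=2)

Answer: butter page that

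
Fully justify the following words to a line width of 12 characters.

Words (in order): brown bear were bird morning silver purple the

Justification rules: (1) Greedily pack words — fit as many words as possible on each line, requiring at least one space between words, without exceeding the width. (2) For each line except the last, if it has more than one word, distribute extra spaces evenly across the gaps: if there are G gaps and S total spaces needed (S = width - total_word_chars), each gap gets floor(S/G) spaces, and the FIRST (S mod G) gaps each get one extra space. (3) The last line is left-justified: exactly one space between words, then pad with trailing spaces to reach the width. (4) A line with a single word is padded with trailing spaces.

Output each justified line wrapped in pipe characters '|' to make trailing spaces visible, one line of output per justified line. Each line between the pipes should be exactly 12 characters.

Line 1: ['brown', 'bear'] (min_width=10, slack=2)
Line 2: ['were', 'bird'] (min_width=9, slack=3)
Line 3: ['morning'] (min_width=7, slack=5)
Line 4: ['silver'] (min_width=6, slack=6)
Line 5: ['purple', 'the'] (min_width=10, slack=2)

Answer: |brown   bear|
|were    bird|
|morning     |
|silver      |
|purple the  |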